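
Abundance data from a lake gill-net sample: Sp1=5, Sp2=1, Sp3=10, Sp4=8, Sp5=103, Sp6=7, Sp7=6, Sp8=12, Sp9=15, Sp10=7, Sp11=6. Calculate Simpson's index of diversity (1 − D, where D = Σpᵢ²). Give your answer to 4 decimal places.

0.6501

Total N = 5+1+10+8+103+7+6+12+15+7+6 = 180, so the proportions are 0.027778, 0.005556, 0.055556, 0.044444, 0.572222, 0.038889, 0.033333, 0.066667, 0.083333, 0.038889, 0.033333 (working shown to 6 dp, full precision carried).
D = 0.027778² + 0.005556² + 0.055556² + 0.044444² + 0.572222² + 0.038889² + 0.033333² + 0.066667² + 0.083333² + 0.038889² + 0.033333² = 0.000772 + 0.000031 + 0.003086 + 0.001975 + 0.327438 + 0.001512 + 0.001111 + 0.004444 + 0.006944 + 0.001512 + 0.001111 = 0.349938.
So 1 − D = 0.650062, i.e. 0.6501 to 4 decimal places.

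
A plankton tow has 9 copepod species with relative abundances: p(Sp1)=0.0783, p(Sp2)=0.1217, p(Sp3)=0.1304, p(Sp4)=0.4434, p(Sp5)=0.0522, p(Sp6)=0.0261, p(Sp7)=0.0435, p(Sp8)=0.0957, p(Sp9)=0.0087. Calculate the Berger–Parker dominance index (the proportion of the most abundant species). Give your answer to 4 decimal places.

The largest proportion is 0.4434, i.e. d = 0.4434 to 4 decimal places.

0.4434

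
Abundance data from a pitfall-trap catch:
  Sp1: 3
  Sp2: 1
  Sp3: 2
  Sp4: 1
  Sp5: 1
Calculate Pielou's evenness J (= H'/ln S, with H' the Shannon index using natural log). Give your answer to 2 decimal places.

Total N = 3+1+2+1+1 = 8, so the proportions are 0.375, 0.125, 0.25, 0.125, 0.125 (working shown to 4 dp, full precision carried).
H' = −Σ pᵢ ln pᵢ = −((-0.3678) + (-0.2599) + (-0.3466) + (-0.2599) + (-0.2599)) = 1.4942.
With S = 5 species, ln S = 1.6094, so J = 1.4942/1.6094 = 0.9284, i.e. 0.93 to 2 decimal places.

0.93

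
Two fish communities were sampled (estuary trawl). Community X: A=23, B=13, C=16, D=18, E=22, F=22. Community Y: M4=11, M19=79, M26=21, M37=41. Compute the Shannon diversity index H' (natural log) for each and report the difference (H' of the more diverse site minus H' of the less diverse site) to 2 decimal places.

Community X: N=114, proportions 0.2018, 0.114, 0.1404, 0.1579, 0.193, 0.193, giving H' = 1.7726 (working shown to 4 dp, full precision carried).
Community Y: N=152, proportions 0.0724, 0.5197, 0.1382, 0.2697, giving H' = 1.1571.
Difference = |1.7726 − 1.1571| = 0.6155, i.e. 0.62 to 2 decimal places.

0.62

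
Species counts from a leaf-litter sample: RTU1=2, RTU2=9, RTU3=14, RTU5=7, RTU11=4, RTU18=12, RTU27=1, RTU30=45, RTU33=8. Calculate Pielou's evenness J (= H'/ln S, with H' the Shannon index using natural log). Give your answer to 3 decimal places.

Total N = 2+9+14+7+4+12+1+45+8 = 102, so the proportions are 0.01961, 0.08824, 0.13725, 0.06863, 0.03922, 0.11765, 0.0098, 0.44118, 0.07843 (working shown to 5 dp, full precision carried).
H' = −Σ pᵢ ln pᵢ = −((-0.07709) + (-0.21421) + (-0.27258) + (-0.18386) + (-0.12701) + (-0.25177) + (-0.04534) + (-0.36102) + (-0.19965)) = 1.73253.
With S = 9 species, ln S = 2.19722, so J = 1.73253/2.19722 = 0.78851, i.e. 0.789 to 3 decimal places.

0.789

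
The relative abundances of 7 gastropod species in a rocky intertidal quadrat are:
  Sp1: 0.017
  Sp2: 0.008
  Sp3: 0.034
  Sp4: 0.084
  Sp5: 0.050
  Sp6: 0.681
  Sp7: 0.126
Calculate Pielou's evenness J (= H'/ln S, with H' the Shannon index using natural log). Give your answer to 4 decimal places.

H' = −Σ pᵢ ln pᵢ = −((-0.069267) + (-0.038627) + (-0.114967) + (-0.208063) + (-0.149787) + (-0.261635) + (-0.261006)) = 1.103352 (working shown to 6 dp, full precision carried).
With S = 7 species, ln S = 1.945910, so J = 1.103352/1.945910 = 0.567011, i.e. 0.5670 to 4 decimal places.

0.5670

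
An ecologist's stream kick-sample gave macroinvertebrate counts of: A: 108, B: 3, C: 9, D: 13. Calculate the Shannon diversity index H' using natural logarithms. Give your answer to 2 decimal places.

0.66

Total N = 108+3+9+13 = 133, so the proportions are 0.812, 0.0226, 0.0677, 0.0977 (working shown to 4 dp, full precision carried).
Each pᵢ ln pᵢ term: 0.812×(-0.2082)=-0.1691, 0.0226×(-3.7917)=-0.0855, 0.0677×(-2.6931)=-0.1822, 0.0977×(-2.3254)=-0.2273.
Sum = -0.6641, so H' = 0.66.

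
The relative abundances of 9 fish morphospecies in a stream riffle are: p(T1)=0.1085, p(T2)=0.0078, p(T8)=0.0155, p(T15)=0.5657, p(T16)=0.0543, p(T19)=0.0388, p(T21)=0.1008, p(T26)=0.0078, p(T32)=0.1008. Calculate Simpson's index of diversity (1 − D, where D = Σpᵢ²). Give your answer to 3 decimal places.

0.643

D = 0.1085² + 0.0078² + 0.0155² + 0.5657² + 0.0543² + 0.0388² + 0.1008² + 0.0078² + 0.1008² = 0.01177 + 0.00006 + 0.00024 + 0.32002 + 0.00295 + 0.00151 + 0.01016 + 0.00006 + 0.01016 = 0.35693 (working shown to 5 dp, full precision carried).
So 1 − D = 0.64307, i.e. 0.643 to 3 decimal places.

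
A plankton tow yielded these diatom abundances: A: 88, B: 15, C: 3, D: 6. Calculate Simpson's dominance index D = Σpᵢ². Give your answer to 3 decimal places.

Total N = 88+15+3+6 = 112, so the proportions are 0.78571, 0.13393, 0.02679, 0.05357 (working shown to 5 dp, full precision carried).
D = 0.78571² + 0.13393² + 0.02679² + 0.05357² = 0.61735 + 0.01794 + 0.00072 + 0.00287 = 0.63887.
To 3 decimal places, D = 0.639.

0.639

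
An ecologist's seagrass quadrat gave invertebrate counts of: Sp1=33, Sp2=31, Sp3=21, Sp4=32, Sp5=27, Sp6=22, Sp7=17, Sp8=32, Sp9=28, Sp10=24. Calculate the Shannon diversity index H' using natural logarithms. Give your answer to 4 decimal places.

Total N = 33+31+21+32+27+22+17+32+28+24 = 267, so the proportions are 0.123596, 0.116105, 0.078652, 0.11985, 0.101124, 0.082397, 0.06367, 0.11985, 0.104869, 0.089888 (working shown to 6 dp, full precision carried).
Each pᵢ ln pᵢ term: 0.123596×(-2.090741)=-0.258406, 0.116105×(-2.153261)=-0.250004, 0.078652×(-2.542726)=-0.199990, 0.11985×(-2.121513)=-0.254264, 0.101124×(-2.291412)=-0.231716, 0.082397×(-2.496206)=-0.205680, 0.06367×(-2.754035)=-0.175351, 0.11985×(-2.121513)=-0.254264, 0.104869×(-2.255044)=-0.236484, 0.089888×(-2.409195)=-0.216557.
Sum = -2.282715, so H' = 2.2827.

2.2827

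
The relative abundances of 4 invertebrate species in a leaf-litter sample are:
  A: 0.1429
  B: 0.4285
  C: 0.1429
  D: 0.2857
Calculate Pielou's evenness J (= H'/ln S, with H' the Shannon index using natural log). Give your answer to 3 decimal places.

0.921

H' = −Σ pᵢ ln pᵢ = −((-0.27803) + (-0.36314) + (-0.27803) + (-0.35793)) = 1.27712 (working shown to 5 dp, full precision carried).
With S = 4 species, ln S = 1.38629, so J = 1.27712/1.38629 = 0.92125, i.e. 0.921 to 3 decimal places.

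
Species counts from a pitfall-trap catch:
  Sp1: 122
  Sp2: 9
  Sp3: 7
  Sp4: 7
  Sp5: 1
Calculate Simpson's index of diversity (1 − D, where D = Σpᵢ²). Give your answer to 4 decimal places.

0.2933

Total N = 122+9+7+7+1 = 146, so the proportions are 0.835616, 0.061644, 0.047945, 0.047945, 0.006849 (working shown to 6 dp, full precision carried).
D = 0.835616² + 0.061644² + 0.047945² + 0.047945² + 0.006849² = 0.698255 + 0.003800 + 0.002299 + 0.002299 + 0.000047 = 0.706699.
So 1 − D = 0.293301, i.e. 0.2933 to 4 decimal places.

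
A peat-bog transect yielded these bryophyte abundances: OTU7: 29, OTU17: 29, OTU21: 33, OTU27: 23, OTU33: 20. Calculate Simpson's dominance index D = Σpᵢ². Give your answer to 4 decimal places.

Total N = 29+29+33+23+20 = 134, so the proportions are 0.216418, 0.216418, 0.246269, 0.171642, 0.149254 (working shown to 6 dp, full precision carried).
D = 0.216418² + 0.216418² + 0.246269² + 0.171642² + 0.149254² = 0.046837 + 0.046837 + 0.060648 + 0.029461 + 0.022277 = 0.206059.
To 4 decimal places, D = 0.2061.

0.2061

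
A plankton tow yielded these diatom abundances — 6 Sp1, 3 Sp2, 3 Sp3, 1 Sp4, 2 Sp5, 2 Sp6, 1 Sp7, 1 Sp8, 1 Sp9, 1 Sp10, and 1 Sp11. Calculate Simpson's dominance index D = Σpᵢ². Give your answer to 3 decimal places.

0.140

Total N = 6+3+3+1+2+2+1+1+1+1+1 = 22, so the proportions are 0.272727, 0.136364, 0.136364, 0.045455, 0.090909, 0.090909, 0.045455, 0.045455, 0.045455, 0.045455, 0.045455 (working shown to 6 dp, full precision carried).
D = 0.272727² + 0.136364² + 0.136364² + 0.045455² + 0.090909² + 0.090909² + 0.045455² + 0.045455² + 0.045455² + 0.045455² + 0.045455² = 0.074380 + 0.018595 + 0.018595 + 0.002066 + 0.008264 + 0.008264 + 0.002066 + 0.002066 + 0.002066 + 0.002066 + 0.002066 = 0.140496.
To 3 decimal places, D = 0.140.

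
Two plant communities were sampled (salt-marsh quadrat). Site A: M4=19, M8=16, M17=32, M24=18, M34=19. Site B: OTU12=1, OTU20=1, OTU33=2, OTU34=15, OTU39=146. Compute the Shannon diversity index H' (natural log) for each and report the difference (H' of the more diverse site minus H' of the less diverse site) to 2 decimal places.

1.13

Site A: N=104, proportions 0.1827, 0.1538, 0.3077, 0.1731, 0.1827, giving H' = 1.5753 (working shown to 4 dp, full precision carried).
Site B: N=165, proportions 0.0061, 0.0061, 0.0121, 0.0909, 0.8848, giving H' = 0.4416.
Difference = |1.5753 − 0.4416| = 1.1337, i.e. 1.13 to 2 decimal places.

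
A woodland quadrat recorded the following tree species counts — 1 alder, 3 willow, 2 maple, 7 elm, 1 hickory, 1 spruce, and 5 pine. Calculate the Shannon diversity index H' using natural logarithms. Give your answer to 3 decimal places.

Total N = 1+3+2+7+1+1+5 = 20, so the proportions are 0.05, 0.15, 0.1, 0.35, 0.05, 0.05, 0.25 (working shown to 5 dp, full precision carried).
Each pᵢ ln pᵢ term: 0.05×(-2.99573)=-0.14979, 0.15×(-1.89712)=-0.28457, 0.1×(-2.30259)=-0.23026, 0.35×(-1.04982)=-0.36744, 0.05×(-2.99573)=-0.14979, 0.05×(-2.99573)=-0.14979, 0.25×(-1.38629)=-0.34657.
Sum = -1.67820, so H' = 1.678.

1.678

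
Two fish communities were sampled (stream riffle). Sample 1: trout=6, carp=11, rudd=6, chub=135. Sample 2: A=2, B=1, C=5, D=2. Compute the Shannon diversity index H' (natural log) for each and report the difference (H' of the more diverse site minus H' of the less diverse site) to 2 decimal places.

Sample 1: N=158, proportions 0.037975, 0.06962, 0.037975, 0.85443, giving H' = 0.568354 (working shown to 6 dp, full precision carried).
Sample 2: N=10, proportions 0.2, 0.1, 0.5, 0.2, giving H' = 1.220607.
Difference = |0.568354 − 1.220607| = 0.652253, i.e. 0.65 to 2 decimal places.

0.65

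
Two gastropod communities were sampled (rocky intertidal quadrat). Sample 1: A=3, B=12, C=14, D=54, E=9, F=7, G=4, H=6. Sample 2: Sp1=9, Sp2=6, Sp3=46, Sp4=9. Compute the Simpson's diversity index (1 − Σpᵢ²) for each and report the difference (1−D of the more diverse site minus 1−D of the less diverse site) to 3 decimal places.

Sample 1: N=109, proportions 0.027523, 0.110092, 0.12844, 0.495413, 0.082569, 0.06422, 0.036697, 0.055046, giving 1−D = 0.709873 (working shown to 6 dp, full precision carried).
Sample 2: N=70, proportions 0.128571, 0.085714, 0.657143, 0.128571, giving 1−D = 0.527755.
Difference = |0.709873 − 0.527755| = 0.182118, i.e. 0.182 to 3 decimal places.

0.182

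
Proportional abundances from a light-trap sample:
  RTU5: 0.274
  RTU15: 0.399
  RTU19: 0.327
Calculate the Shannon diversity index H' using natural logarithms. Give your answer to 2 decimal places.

1.09

Each pᵢ ln pᵢ term (working shown to 4 dp, full precision carried): 0.274×(-1.2946)=-0.3547, 0.399×(-0.9188)=-0.3666, 0.327×(-1.1178)=-0.3655.
Sum = -1.0868, so H' = 1.09.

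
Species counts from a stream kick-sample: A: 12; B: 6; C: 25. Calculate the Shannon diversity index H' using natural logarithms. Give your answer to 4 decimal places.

0.9463

Total N = 12+6+25 = 43, so the proportions are 0.27907, 0.139535, 0.581395 (working shown to 6 dp, full precision carried).
Each pᵢ ln pᵢ term: 0.27907×(-1.276293)=-0.356175, 0.139535×(-1.969441)=-0.274806, 0.581395×(-0.542324)=-0.315305.
Sum = -0.946285, so H' = 0.9463.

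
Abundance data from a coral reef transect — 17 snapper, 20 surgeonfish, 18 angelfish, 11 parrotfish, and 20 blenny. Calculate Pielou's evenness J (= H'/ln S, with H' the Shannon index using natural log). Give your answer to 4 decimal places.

0.9875

Total N = 17+20+18+11+20 = 86, so the proportions are 0.197674, 0.232558, 0.209302, 0.127907, 0.232558 (working shown to 6 dp, full precision carried).
H' = −Σ pᵢ ln pᵢ = −((-0.320457) + (-0.339213) + (-0.327344) + (-0.263035) + (-0.339213)) = 1.589261.
With S = 5 species, ln S = 1.609438, so J = 1.589261/1.609438 = 0.987463, i.e. 0.9875 to 4 decimal places.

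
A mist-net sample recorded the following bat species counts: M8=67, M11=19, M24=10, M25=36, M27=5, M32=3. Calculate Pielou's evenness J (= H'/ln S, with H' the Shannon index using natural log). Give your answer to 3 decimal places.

Total N = 67+19+10+36+5+3 = 140, so the proportions are 0.47857, 0.13571, 0.07143, 0.25714, 0.03571, 0.02143 (working shown to 5 dp, full precision carried).
H' = −Σ pᵢ ln pᵢ = −((-0.35268) + (-0.27105) + (-0.18850) + (-0.34923) + (-0.11901) + (-0.08235)) = 1.36283.
With S = 6 species, ln S = 1.79176, so J = 1.36283/1.79176 = 0.76061, i.e. 0.761 to 3 decimal places.

0.761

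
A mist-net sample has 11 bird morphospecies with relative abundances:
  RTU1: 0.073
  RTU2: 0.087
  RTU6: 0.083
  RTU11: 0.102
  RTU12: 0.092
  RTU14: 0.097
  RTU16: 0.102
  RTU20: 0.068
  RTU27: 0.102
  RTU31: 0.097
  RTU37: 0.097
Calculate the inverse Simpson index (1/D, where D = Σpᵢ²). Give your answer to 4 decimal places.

10.8326

D = 0.073² + 0.087² + 0.083² + 0.102² + 0.092² + 0.097² + 0.102² + 0.068² + 0.102² + 0.097² + 0.097² = 0.005329000 + 0.007569000 + 0.006889000 + 0.010404000 + 0.008464000 + 0.009409000 + 0.010404000 + 0.004624000 + 0.010404000 + 0.009409000 + 0.009409000 = 0.092314000 (working shown to 9 dp, full precision carried).
So 1/D = 10.832593, i.e. 10.8326 to 4 decimal places.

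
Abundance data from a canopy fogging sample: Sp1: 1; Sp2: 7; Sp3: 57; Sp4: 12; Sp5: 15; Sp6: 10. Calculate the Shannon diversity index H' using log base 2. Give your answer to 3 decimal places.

1.898

Total N = 1+7+57+12+15+10 = 102, so the proportions are 0.0098, 0.06863, 0.55882, 0.11765, 0.14706, 0.09804 (working shown to 5 dp, full precision carried).
Each pᵢ log₂ pᵢ term: 0.0098×(-6.67243)=-0.06542, 0.06863×(-3.86507)=-0.26525, 0.55882×(-0.83954)=-0.46915, 0.11765×(-3.08746)=-0.36323, 0.14706×(-2.76553)=-0.40670, 0.09804×(-3.35050)=-0.32848.
Sum = -1.89823, so H' = 1.898.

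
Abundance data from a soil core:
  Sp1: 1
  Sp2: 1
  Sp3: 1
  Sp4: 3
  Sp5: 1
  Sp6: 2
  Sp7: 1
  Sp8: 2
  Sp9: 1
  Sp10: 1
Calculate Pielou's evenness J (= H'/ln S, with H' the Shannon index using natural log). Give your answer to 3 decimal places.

0.958

Total N = 1+1+1+3+1+2+1+2+1+1 = 14, so the proportions are 0.07143, 0.07143, 0.07143, 0.21429, 0.07143, 0.14286, 0.07143, 0.14286, 0.07143, 0.07143 (working shown to 5 dp, full precision carried).
H' = −Σ pᵢ ln pᵢ = −((-0.18850) + (-0.18850) + (-0.18850) + (-0.33010) + (-0.18850) + (-0.27799) + (-0.18850) + (-0.27799) + (-0.18850) + (-0.18850)) = 2.20560.
With S = 10 species, ln S = 2.30259, so J = 2.20560/2.30259 = 0.95788, i.e. 0.958 to 3 decimal places.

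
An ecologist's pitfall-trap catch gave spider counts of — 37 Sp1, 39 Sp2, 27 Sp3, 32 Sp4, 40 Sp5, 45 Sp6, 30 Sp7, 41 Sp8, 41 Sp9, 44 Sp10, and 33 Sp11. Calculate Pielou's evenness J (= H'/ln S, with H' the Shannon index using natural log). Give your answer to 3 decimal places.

Total N = 37+39+27+32+40+45+30+41+41+44+33 = 409, so the proportions are 0.09046, 0.09535, 0.06601, 0.07824, 0.0978, 0.11002, 0.07335, 0.10024, 0.10024, 0.10758, 0.08068 (working shown to 5 dp, full precision carried).
H' = −Σ pᵢ ln pᵢ = −((-0.21737) + (-0.22410) + (-0.17942) + (-0.19935) + (-0.22737) + (-0.24283) + (-0.19163) + (-0.23058) + (-0.23058) + (-0.23985) + (-0.20310)) = 2.38617.
With S = 11 species, ln S = 2.39790, so J = 2.38617/2.39790 = 0.99511, i.e. 0.995 to 3 decimal places.

0.995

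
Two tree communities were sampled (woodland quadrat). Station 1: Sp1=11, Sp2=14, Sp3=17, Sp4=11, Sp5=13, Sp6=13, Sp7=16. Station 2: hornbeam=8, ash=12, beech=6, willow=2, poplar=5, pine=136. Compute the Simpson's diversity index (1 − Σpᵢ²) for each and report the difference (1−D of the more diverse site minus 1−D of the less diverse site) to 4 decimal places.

0.5108

Station 1: N=95, proportions 0.115789, 0.147368, 0.178947, 0.115789, 0.136842, 0.136842, 0.168421, giving 1−D = 0.853629 (working shown to 6 dp, full precision carried).
Station 2: N=169, proportions 0.047337, 0.071006, 0.035503, 0.011834, 0.029586, 0.804734, giving 1−D = 0.342845.
Difference = |0.853629 − 0.342845| = 0.510784, i.e. 0.5108 to 4 decimal places.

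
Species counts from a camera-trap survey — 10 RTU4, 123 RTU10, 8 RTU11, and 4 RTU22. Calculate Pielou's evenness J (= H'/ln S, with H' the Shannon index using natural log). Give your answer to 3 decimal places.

Total N = 10+123+8+4 = 145, so the proportions are 0.06897, 0.84828, 0.05517, 0.02759 (working shown to 5 dp, full precision carried).
H' = −Σ pᵢ ln pᵢ = −((-0.18442) + (-0.13958) + (-0.15985) + (-0.09905)) = 0.58290.
With S = 4 species, ln S = 1.38629, so J = 0.58290/1.38629 = 0.42048, i.e. 0.420 to 3 decimal places.

0.420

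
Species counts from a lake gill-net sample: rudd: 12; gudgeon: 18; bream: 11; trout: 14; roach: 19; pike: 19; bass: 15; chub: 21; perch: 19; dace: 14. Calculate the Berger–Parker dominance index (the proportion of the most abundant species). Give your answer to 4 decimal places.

Total N = 12+18+11+14+19+19+15+21+19+14 = 162, so the proportions are 0.074074, 0.111111, 0.067901, 0.08642, 0.117284, 0.117284, 0.092593, 0.12963, 0.117284, 0.08642 (working shown to 6 dp, full precision carried).
The largest proportion is 0.12963, i.e. d = 0.1296 to 4 decimal places.

0.1296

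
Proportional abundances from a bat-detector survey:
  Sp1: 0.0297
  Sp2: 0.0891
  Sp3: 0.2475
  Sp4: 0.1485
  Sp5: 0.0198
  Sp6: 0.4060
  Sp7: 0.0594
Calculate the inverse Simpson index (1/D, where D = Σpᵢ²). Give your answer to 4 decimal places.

3.8331

D = 0.0297² + 0.0891² + 0.2475² + 0.1485² + 0.0198² + 0.406² + 0.0594² = 0.00088209 + 0.00793881 + 0.06125625 + 0.02205225 + 0.00039204 + 0.16483600 + 0.00352836 = 0.26088580 (working shown to 8 dp, full precision carried).
So 1/D = 3.833095, i.e. 3.8331 to 4 decimal places.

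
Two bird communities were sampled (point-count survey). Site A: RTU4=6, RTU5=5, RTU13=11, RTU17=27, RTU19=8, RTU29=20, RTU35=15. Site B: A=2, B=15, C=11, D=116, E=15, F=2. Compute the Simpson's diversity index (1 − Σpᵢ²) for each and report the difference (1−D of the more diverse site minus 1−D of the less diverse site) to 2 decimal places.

0.35

Site A: N=92, proportions 0.065217, 0.054348, 0.119565, 0.293478, 0.086957, 0.217391, 0.163043, giving 1−D = 0.810964 (working shown to 6 dp, full precision carried).
Site B: N=161, proportions 0.012422, 0.093168, 0.068323, 0.720497, 0.093168, 0.012422, giving 1−D = 0.458547.
Difference = |0.810964 − 0.458547| = 0.352417, i.e. 0.35 to 2 decimal places.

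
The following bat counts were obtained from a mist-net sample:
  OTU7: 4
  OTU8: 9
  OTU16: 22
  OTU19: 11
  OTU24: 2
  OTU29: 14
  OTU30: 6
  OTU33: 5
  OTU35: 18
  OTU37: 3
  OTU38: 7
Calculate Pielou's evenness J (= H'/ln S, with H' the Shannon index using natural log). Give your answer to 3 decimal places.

Total N = 4+9+22+11+2+14+6+5+18+3+7 = 101, so the proportions are 0.0396, 0.08911, 0.21782, 0.10891, 0.0198, 0.13861, 0.05941, 0.0495, 0.17822, 0.0297, 0.06931 (working shown to 5 dp, full precision carried).
H' = −Σ pᵢ ln pᵢ = −((-0.12787) + (-0.21546) + (-0.33198) + (-0.24148) + (-0.07766) + (-0.27391) + (-0.16772) + (-0.14880) + (-0.30738) + (-0.10445) + (-0.18499)) = 2.18171.
With S = 11 species, ln S = 2.39790, so J = 2.18171/2.39790 = 0.90984, i.e. 0.910 to 3 decimal places.

0.910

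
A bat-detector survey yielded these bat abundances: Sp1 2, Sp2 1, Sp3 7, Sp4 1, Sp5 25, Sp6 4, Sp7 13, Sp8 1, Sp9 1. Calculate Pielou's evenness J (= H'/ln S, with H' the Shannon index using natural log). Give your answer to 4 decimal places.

0.7119

Total N = 2+1+7+1+25+4+13+1+1 = 55, so the proportions are 0.036364, 0.018182, 0.127273, 0.018182, 0.454545, 0.072727, 0.236364, 0.018182, 0.018182 (working shown to 6 dp, full precision carried).
H' = −Σ pᵢ ln pᵢ = −((-0.120516) + (-0.072861) + (-0.262363) + (-0.072861) + (-0.358390) + (-0.190621) + (-0.340927) + (-0.072861) + (-0.072861)) = 1.564259.
With S = 9 species, ln S = 2.197225, so J = 1.564259/2.197225 = 0.711925, i.e. 0.7119 to 4 decimal places.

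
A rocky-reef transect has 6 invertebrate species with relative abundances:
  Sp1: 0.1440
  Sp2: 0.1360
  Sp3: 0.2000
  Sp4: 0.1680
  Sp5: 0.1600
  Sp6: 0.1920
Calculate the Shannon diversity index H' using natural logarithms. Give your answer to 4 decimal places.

Each pᵢ ln pᵢ term (working shown to 6 dp, full precision carried): 0.144×(-1.937942)=-0.279064, 0.136×(-1.995100)=-0.271334, 0.2×(-1.609438)=-0.321888, 0.168×(-1.783791)=-0.299677, 0.16×(-1.832581)=-0.293213, 0.192×(-1.650260)=-0.316850.
Sum = -1.782025, so H' = 1.7820.

1.7820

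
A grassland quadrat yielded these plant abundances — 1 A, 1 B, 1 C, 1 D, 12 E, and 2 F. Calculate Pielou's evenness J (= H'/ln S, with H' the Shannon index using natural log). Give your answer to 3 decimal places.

0.646

Total N = 1+1+1+1+12+2 = 18, so the proportions are 0.05556, 0.05556, 0.05556, 0.05556, 0.66667, 0.11111 (working shown to 5 dp, full precision carried).
H' = −Σ pᵢ ln pᵢ = −((-0.16058) + (-0.16058) + (-0.16058) + (-0.16058) + (-0.27031) + (-0.24414)) = 1.15675.
With S = 6 species, ln S = 1.79176, so J = 1.15675/1.79176 = 0.64560, i.e. 0.646 to 3 decimal places.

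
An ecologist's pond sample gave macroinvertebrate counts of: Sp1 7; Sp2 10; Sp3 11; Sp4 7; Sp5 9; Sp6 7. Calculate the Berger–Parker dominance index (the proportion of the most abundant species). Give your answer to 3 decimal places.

0.216

Total N = 7+10+11+7+9+7 = 51, so the proportions are 0.13725, 0.19608, 0.21569, 0.13725, 0.17647, 0.13725 (working shown to 5 dp, full precision carried).
The largest proportion is 0.21569, i.e. d = 0.216 to 3 decimal places.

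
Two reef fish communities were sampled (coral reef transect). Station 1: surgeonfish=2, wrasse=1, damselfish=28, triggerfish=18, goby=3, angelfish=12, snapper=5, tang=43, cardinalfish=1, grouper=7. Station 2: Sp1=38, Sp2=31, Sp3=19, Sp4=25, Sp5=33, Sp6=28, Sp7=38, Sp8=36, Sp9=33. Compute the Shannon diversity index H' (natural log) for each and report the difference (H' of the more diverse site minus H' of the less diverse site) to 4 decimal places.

Station 1: N=120, proportions 0.016667, 0.008333, 0.233333, 0.15, 0.025, 0.1, 0.041667, 0.358333, 0.008333, 0.058333, giving H' = 1.760578 (working shown to 6 dp, full precision carried).
Station 2: N=281, proportions 0.135231, 0.11032, 0.067616, 0.088968, 0.117438, 0.099644, 0.135231, 0.128114, 0.117438, giving H' = 2.177841.
Difference = |1.760578 − 2.177841| = 0.417263, i.e. 0.4173 to 4 decimal places.

0.4173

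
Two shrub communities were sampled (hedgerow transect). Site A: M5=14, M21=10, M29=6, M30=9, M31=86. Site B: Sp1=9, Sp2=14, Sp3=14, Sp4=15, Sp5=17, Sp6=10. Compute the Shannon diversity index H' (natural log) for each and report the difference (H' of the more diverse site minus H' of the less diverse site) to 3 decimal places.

Site A: N=125, proportions 0.112, 0.08, 0.048, 0.072, 0.688, giving H' = 1.03974 (working shown to 5 dp, full precision carried).
Site B: N=79, proportions 0.11392, 0.17722, 0.17722, 0.18987, 0.21519, 0.12658, giving H' = 1.76844.
Difference = |1.03974 − 1.76844| = 0.72870, i.e. 0.729 to 3 decimal places.

0.729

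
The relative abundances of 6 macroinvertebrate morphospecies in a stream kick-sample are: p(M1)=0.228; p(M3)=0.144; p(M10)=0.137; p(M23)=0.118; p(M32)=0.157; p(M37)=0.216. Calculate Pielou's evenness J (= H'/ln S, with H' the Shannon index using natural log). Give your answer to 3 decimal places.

0.984

H' = −Σ pᵢ ln pᵢ = −((-0.33708) + (-0.27906) + (-0.27233) + (-0.25217) + (-0.29069) + (-0.33102)) = 1.76234 (working shown to 5 dp, full precision carried).
With S = 6 species, ln S = 1.79176, so J = 1.76234/1.79176 = 0.98358, i.e. 0.984 to 3 decimal places.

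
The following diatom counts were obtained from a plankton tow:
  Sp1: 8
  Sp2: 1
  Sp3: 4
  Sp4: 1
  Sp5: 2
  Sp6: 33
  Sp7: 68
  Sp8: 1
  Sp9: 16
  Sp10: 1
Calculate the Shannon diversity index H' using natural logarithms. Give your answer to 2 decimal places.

Total N = 8+1+4+1+2+33+68+1+16+1 = 135, so the proportions are 0.0593, 0.0074, 0.0296, 0.0074, 0.0148, 0.2444, 0.5037, 0.0074, 0.1185, 0.0074 (working shown to 4 dp, full precision carried).
Each pᵢ ln pᵢ term: 0.0593×(-2.8258)=-0.1675, 0.0074×(-4.9053)=-0.0363, 0.0296×(-3.5190)=-0.1043, 0.0074×(-4.9053)=-0.0363, 0.0148×(-4.2121)=-0.0624, 0.2444×(-1.4088)=-0.3444, 0.5037×(-0.6858)=-0.3454, 0.0074×(-4.9053)=-0.0363, 0.1185×(-2.1327)=-0.2528, 0.0074×(-4.9053)=-0.0363.
Sum = -1.4220, so H' = 1.42.

1.42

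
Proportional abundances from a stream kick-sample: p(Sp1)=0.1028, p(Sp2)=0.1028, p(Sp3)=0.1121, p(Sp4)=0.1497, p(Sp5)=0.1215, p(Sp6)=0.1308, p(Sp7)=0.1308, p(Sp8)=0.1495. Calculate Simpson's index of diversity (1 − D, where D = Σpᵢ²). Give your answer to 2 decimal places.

D = 0.1028² + 0.1028² + 0.1121² + 0.1497² + 0.1215² + 0.1308² + 0.1308² + 0.1495² = 0.0106 + 0.0106 + 0.0126 + 0.0224 + 0.0148 + 0.0171 + 0.0171 + 0.0224 = 0.1274 (working shown to 4 dp, full precision carried).
So 1 − D = 0.8726, i.e. 0.87 to 2 decimal places.

0.87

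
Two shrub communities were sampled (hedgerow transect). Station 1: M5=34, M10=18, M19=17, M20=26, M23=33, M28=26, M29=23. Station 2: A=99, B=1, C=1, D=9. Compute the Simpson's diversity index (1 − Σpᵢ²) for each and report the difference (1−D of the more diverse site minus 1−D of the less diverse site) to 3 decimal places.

Station 1: N=177, proportions 0.19209, 0.10169, 0.09605, 0.14689, 0.18644, 0.14689, 0.12994, giving 1−D = 0.84873 (working shown to 5 dp, full precision carried).
Station 2: N=110, proportions 0.9, 0.00909, 0.00909, 0.08182, giving 1−D = 0.18314.
Difference = |0.84873 − 0.18314| = 0.66559, i.e. 0.666 to 3 decimal places.

0.666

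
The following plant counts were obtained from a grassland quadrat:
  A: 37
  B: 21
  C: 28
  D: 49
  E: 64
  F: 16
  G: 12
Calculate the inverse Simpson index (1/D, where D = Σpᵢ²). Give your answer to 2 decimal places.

Total N = 37+21+28+49+64+16+12 = 227, so the proportions are 0.162996, 0.092511, 0.123348, 0.215859, 0.281938, 0.070485, 0.052863 (working shown to 6 dp, full precision carried).
D = 0.162996² + 0.092511² + 0.123348² + 0.215859² + 0.281938² + 0.070485² + 0.052863² = 0.026568 + 0.008558 + 0.015215 + 0.046595 + 0.079489 + 0.004968 + 0.002795 = 0.184188.
So 1/D = 5.4292, i.e. 5.43 to 2 decimal places.

5.43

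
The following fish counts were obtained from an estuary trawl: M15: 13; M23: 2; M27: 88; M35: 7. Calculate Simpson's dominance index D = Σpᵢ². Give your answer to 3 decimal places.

0.658

Total N = 13+2+88+7 = 110, so the proportions are 0.11818, 0.01818, 0.8, 0.06364 (working shown to 5 dp, full precision carried).
D = 0.11818² + 0.01818² + 0.8² + 0.06364² = 0.01397 + 0.00033 + 0.64000 + 0.00405 = 0.65835.
To 3 decimal places, D = 0.658.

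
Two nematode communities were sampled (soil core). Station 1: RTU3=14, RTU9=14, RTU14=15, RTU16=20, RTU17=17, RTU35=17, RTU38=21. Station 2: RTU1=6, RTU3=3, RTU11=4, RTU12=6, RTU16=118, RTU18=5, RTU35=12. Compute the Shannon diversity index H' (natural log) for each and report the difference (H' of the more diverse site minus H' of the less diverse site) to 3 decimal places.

Station 1: N=118, proportions 0.11864, 0.11864, 0.12712, 0.16949, 0.14407, 0.14407, 0.17797, giving H' = 1.93430 (working shown to 5 dp, full precision carried).
Station 2: N=154, proportions 0.03896, 0.01948, 0.02597, 0.03896, 0.76623, 0.03247, 0.07792, giving H' = 0.93858.
Difference = |1.93430 − 0.93858| = 0.99572, i.e. 0.996 to 3 decimal places.

0.996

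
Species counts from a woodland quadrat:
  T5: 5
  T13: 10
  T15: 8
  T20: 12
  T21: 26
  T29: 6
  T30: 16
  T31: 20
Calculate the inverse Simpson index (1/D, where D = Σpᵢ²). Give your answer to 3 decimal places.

Total N = 5+10+8+12+26+6+16+20 = 103, so the proportions are 0.0485437, 0.0970874, 0.0776699, 0.1165049, 0.2524272, 0.0582524, 0.1553398, 0.1941748 (working shown to 7 dp, full precision carried).
D = 0.0485437² + 0.0970874² + 0.0776699² + 0.1165049² + 0.2524272² + 0.0582524² + 0.1553398² + 0.1941748² = 0.0023565 + 0.0094260 + 0.0060326 + 0.0135734 + 0.0637195 + 0.0033933 + 0.0241305 + 0.0377038 = 0.1603356.
So 1/D = 6.23692, i.e. 6.237 to 3 decimal places.

6.237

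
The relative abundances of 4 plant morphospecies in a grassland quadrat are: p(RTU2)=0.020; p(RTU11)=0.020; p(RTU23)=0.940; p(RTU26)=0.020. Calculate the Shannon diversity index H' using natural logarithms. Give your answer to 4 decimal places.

Each pᵢ ln pᵢ term (working shown to 6 dp, full precision carried): 0.02×(-3.912023)=-0.078240, 0.02×(-3.912023)=-0.078240, 0.94×(-0.061875)=-0.058163, 0.02×(-3.912023)=-0.078240.
Sum = -0.292884, so H' = 0.2929.

0.2929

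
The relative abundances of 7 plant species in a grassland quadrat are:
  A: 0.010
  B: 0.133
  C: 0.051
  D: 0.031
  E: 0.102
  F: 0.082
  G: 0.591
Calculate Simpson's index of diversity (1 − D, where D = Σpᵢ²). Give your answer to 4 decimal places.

0.6122

D = 0.01² + 0.133² + 0.051² + 0.031² + 0.102² + 0.082² + 0.591² = 0.000100 + 0.017689 + 0.002601 + 0.000961 + 0.010404 + 0.006724 + 0.349281 = 0.387760 (working shown to 6 dp, full precision carried).
So 1 − D = 0.612240, i.e. 0.6122 to 4 decimal places.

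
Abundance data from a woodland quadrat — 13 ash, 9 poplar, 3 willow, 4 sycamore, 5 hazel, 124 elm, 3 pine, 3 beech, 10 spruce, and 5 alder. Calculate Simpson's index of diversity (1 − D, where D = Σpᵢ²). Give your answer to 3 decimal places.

0.506

Total N = 13+9+3+4+5+124+3+3+10+5 = 179, so the proportions are 0.07263, 0.05028, 0.01676, 0.02235, 0.02793, 0.69274, 0.01676, 0.01676, 0.05587, 0.02793 (working shown to 5 dp, full precision carried).
D = 0.07263² + 0.05028² + 0.01676² + 0.02235² + 0.02793² + 0.69274² + 0.01676² + 0.01676² + 0.05587² + 0.02793² = 0.00527 + 0.00253 + 0.00028 + 0.00050 + 0.00078 + 0.47989 + 0.00028 + 0.00028 + 0.00312 + 0.00078 = 0.49371.
So 1 − D = 0.50629, i.e. 0.506 to 3 decimal places.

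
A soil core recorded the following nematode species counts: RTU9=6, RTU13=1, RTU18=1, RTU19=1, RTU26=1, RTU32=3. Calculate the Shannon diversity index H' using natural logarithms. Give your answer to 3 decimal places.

1.484

Total N = 6+1+1+1+1+3 = 13, so the proportions are 0.46154, 0.07692, 0.07692, 0.07692, 0.07692, 0.23077 (working shown to 5 dp, full precision carried).
Each pᵢ ln pᵢ term: 0.46154×(-0.77319)=-0.35686, 0.07692×(-2.56495)=-0.19730, 0.07692×(-2.56495)=-0.19730, 0.07692×(-2.56495)=-0.19730, 0.07692×(-2.56495)=-0.19730, 0.23077×(-1.46634)=-0.33839.
Sum = -1.48446, so H' = 1.484.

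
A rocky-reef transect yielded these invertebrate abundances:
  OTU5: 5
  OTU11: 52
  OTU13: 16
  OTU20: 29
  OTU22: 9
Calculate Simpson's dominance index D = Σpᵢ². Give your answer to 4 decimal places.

0.3171

Total N = 5+52+16+29+9 = 111, so the proportions are 0.045045, 0.468468, 0.144144, 0.261261, 0.081081 (working shown to 6 dp, full precision carried).
D = 0.045045² + 0.468468² + 0.144144² + 0.261261² + 0.081081² = 0.002029 + 0.219463 + 0.020778 + 0.068257 + 0.006574 = 0.317101.
To 4 decimal places, D = 0.3171.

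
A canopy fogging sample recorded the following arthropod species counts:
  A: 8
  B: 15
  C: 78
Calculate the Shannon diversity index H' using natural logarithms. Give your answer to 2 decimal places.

0.68

Total N = 8+15+78 = 101, so the proportions are 0.0792, 0.1485, 0.7723 (working shown to 4 dp, full precision carried).
Each pᵢ ln pᵢ term: 0.0792×(-2.5357)=-0.2008, 0.1485×(-1.9071)=-0.2832, 0.7723×(-0.2584)=-0.1996.
Sum = -0.6836, so H' = 0.68.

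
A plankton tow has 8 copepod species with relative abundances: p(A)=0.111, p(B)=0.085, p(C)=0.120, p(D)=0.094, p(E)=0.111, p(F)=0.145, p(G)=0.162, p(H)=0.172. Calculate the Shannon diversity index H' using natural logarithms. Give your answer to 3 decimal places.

2.052

Each pᵢ ln pᵢ term (working shown to 5 dp, full precision carried): 0.111×(-2.19823)=-0.24400, 0.085×(-2.46510)=-0.20953, 0.12×(-2.12026)=-0.25443, 0.094×(-2.36446)=-0.22226, 0.111×(-2.19823)=-0.24400, 0.145×(-1.93102)=-0.28000, 0.162×(-1.82016)=-0.29487, 0.172×(-1.76026)=-0.30276.
Sum = -2.05186, so H' = 2.052.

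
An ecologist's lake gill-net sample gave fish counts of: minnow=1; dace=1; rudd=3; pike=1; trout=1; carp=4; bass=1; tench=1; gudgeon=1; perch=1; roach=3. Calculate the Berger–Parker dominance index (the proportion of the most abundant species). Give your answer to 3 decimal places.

0.222

Total N = 1+1+3+1+1+4+1+1+1+1+3 = 18, so the proportions are 0.05556, 0.05556, 0.16667, 0.05556, 0.05556, 0.22222, 0.05556, 0.05556, 0.05556, 0.05556, 0.16667 (working shown to 5 dp, full precision carried).
The largest proportion is 0.22222, i.e. d = 0.222 to 3 decimal places.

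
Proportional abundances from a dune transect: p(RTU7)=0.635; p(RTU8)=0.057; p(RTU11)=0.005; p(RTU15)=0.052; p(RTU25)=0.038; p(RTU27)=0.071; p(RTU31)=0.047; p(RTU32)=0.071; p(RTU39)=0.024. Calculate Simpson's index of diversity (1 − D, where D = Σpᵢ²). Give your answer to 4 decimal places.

D = 0.635² + 0.057² + 0.005² + 0.052² + 0.038² + 0.071² + 0.047² + 0.071² + 0.024² = 0.403225 + 0.003249 + 0.000025 + 0.002704 + 0.001444 + 0.005041 + 0.002209 + 0.005041 + 0.000576 = 0.423514 (working shown to 6 dp, full precision carried).
So 1 − D = 0.576486, i.e. 0.5765 to 4 decimal places.

0.5765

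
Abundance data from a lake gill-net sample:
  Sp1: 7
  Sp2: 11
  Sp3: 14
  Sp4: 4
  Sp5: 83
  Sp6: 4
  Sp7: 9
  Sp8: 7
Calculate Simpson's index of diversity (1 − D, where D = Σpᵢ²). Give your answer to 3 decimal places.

0.616

Total N = 7+11+14+4+83+4+9+7 = 139, so the proportions are 0.05036, 0.07914, 0.10072, 0.02878, 0.59712, 0.02878, 0.06475, 0.05036 (working shown to 5 dp, full precision carried).
D = 0.05036² + 0.07914² + 0.10072² + 0.02878² + 0.59712² + 0.02878² + 0.06475² + 0.05036² = 0.00254 + 0.00626 + 0.01014 + 0.00083 + 0.35656 + 0.00083 + 0.00419 + 0.00254 = 0.38388.
So 1 − D = 0.61612, i.e. 0.616 to 3 decimal places.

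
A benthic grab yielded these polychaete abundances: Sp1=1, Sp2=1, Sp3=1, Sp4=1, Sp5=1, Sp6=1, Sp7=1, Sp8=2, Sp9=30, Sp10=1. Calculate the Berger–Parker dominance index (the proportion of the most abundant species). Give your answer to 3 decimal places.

0.750

Total N = 1+1+1+1+1+1+1+2+30+1 = 40, so the proportions are 0.025, 0.025, 0.025, 0.025, 0.025, 0.025, 0.025, 0.05, 0.75, 0.025 (working shown to 5 dp, full precision carried).
The largest proportion is 0.75, i.e. d = 0.750 to 3 decimal places.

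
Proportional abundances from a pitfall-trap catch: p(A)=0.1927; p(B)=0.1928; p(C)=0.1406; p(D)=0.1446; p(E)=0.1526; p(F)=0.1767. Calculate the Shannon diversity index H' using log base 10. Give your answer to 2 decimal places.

Each pᵢ log₁₀ pᵢ term (working shown to 4 dp, full precision carried): 0.1927×(-0.7151)=-0.1378, 0.1928×(-0.7149)=-0.1378, 0.1406×(-0.8520)=-0.1198, 0.1446×(-0.8398)=-0.1214, 0.1526×(-0.8164)=-0.1246, 0.1767×(-0.7528)=-0.1330.
Sum = -0.7745, so H' = 0.77.

0.77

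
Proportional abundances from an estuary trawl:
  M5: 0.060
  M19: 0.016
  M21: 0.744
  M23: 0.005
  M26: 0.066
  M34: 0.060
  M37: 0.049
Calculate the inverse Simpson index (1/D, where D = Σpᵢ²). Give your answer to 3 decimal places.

D = 0.06² + 0.016² + 0.744² + 0.005² + 0.066² + 0.06² + 0.049² = 0.003600 + 0.000256 + 0.553536 + 0.000025 + 0.004356 + 0.003600 + 0.002401 = 0.567774 (working shown to 6 dp, full precision carried).
So 1/D = 1.76126, i.e. 1.761 to 3 decimal places.

1.761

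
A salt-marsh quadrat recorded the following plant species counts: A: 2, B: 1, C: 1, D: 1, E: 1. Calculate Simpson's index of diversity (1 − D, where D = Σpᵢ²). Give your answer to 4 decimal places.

0.7778

Total N = 2+1+1+1+1 = 6, so the proportions are 0.333333, 0.166667, 0.166667, 0.166667, 0.166667 (working shown to 6 dp, full precision carried).
D = 0.333333² + 0.166667² + 0.166667² + 0.166667² + 0.166667² = 0.111111 + 0.027778 + 0.027778 + 0.027778 + 0.027778 = 0.222222.
So 1 − D = 0.777778, i.e. 0.7778 to 4 decimal places.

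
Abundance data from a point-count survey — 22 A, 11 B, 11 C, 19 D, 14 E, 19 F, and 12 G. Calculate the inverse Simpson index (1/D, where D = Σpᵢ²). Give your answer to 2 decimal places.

Total N = 22+11+11+19+14+19+12 = 108, so the proportions are 0.203704, 0.101852, 0.101852, 0.175926, 0.12963, 0.175926, 0.111111 (working shown to 6 dp, full precision carried).
D = 0.203704² + 0.101852² + 0.101852² + 0.175926² + 0.12963² + 0.175926² + 0.111111² = 0.041495 + 0.010374 + 0.010374 + 0.030950 + 0.016804 + 0.030950 + 0.012346 = 0.153292.
So 1/D = 6.5235, i.e. 6.52 to 2 decimal places.

6.52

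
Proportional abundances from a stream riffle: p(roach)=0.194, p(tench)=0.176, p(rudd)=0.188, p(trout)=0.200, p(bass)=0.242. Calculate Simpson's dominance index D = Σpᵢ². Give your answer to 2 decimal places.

D = 0.194² + 0.176² + 0.188² + 0.2² + 0.242² = 0.0376 + 0.0310 + 0.0353 + 0.0400 + 0.0586 = 0.2025 (working shown to 4 dp, full precision carried).
To 2 decimal places, D = 0.20.

0.20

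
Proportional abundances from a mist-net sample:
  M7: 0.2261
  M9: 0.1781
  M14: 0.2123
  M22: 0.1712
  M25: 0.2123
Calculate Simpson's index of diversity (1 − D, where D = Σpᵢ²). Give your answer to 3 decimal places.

D = 0.2261² + 0.1781² + 0.2123² + 0.1712² + 0.2123² = 0.05112 + 0.03172 + 0.04507 + 0.02931 + 0.04507 = 0.20229 (working shown to 5 dp, full precision carried).
So 1 − D = 0.79771, i.e. 0.798 to 3 decimal places.

0.798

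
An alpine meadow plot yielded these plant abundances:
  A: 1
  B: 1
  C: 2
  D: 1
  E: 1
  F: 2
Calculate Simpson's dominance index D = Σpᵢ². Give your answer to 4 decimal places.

Total N = 1+1+2+1+1+2 = 8, so the proportions are 0.125, 0.125, 0.25, 0.125, 0.125, 0.25 (working shown to 6 dp, full precision carried).
D = 0.125² + 0.125² + 0.25² + 0.125² + 0.125² + 0.25² = 0.015625 + 0.015625 + 0.062500 + 0.015625 + 0.015625 + 0.062500 = 0.187500.
To 4 decimal places, D = 0.1875.

0.1875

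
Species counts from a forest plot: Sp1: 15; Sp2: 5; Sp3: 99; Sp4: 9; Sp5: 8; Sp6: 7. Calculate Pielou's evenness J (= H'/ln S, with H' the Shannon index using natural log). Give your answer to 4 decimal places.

0.6091

Total N = 15+5+99+9+8+7 = 143, so the proportions are 0.104895, 0.034965, 0.692308, 0.062937, 0.055944, 0.048951 (working shown to 6 dp, full precision carried).
H' = −Σ pᵢ ln pᵢ = −((-0.236517) + (-0.117252) + (-0.254579) + (-0.174060) + (-0.161309) + (-0.147682)) = 1.091399.
With S = 6 species, ln S = 1.791759, so J = 1.091399/1.791759 = 0.609121, i.e. 0.6091 to 4 decimal places.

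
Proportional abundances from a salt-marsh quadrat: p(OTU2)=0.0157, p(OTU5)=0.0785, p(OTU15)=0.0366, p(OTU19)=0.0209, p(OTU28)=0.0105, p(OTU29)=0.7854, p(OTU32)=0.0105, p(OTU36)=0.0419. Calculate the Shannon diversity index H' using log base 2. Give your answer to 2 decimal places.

1.28

Each pᵢ log₂ pᵢ term (working shown to 4 dp, full precision carried): 0.0157×(-5.9931)=-0.0941, 0.0785×(-3.6712)=-0.2882, 0.0366×(-4.7720)=-0.1747, 0.0209×(-5.5804)=-0.1166, 0.0105×(-6.5735)=-0.0690, 0.7854×(-0.3485)=-0.2737, 0.0105×(-6.5735)=-0.0690, 0.0419×(-4.5769)=-0.1918.
Sum = -1.2771, so H' = 1.28.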